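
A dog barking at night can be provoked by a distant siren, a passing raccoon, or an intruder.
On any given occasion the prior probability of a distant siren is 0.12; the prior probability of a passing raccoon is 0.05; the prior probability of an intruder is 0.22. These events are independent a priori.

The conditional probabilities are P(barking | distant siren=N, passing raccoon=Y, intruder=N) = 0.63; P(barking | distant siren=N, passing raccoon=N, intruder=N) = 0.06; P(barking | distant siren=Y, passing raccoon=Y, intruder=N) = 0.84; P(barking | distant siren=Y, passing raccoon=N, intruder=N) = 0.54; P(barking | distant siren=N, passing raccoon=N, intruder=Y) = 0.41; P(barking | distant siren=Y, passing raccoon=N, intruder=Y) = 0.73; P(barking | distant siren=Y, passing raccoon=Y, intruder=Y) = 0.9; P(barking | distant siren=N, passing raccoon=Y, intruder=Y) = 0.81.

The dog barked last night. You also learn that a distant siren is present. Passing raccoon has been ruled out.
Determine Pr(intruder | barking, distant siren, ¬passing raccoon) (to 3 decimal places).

Pr(intruder | barking, distant siren, ¬passing raccoon) ≈ 0.276

Enumerate both values of intruder and weight by the priors:
  P(barking | distant siren, ¬passing raccoon) = 0.54×0.78 + 0.73×0.22
        = 0.421200 + 0.160600 = 0.581800
Configurations with intruder contribute 0.160600, so
  P(intruder | barking, distant siren, ¬passing raccoon) = 0.160600 / 0.581800 ≈ 0.276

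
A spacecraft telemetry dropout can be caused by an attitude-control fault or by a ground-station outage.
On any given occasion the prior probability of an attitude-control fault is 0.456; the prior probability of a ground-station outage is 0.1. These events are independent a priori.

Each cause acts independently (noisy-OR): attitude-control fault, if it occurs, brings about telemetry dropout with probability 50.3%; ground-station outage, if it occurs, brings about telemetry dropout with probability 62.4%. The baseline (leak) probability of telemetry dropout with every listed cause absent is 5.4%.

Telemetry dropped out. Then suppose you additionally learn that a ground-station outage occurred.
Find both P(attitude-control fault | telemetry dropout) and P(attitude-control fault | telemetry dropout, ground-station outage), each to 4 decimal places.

P(attitude-control fault | telemetry dropout) ≈ 0.8057; P(attitude-control fault | telemetry dropout, ground-station outage) ≈ 0.5171

Under noisy-OR, P(telemetry dropout | causes) = 1 − (1−0.054)·∏(1−qᵢ) over the active causes.
P(telemetry dropout) = 0.054×0.544×0.9 + 0.644304×0.544×0.1 + 0.529838×0.456×0.9 + 0.823219×0.456×0.1 = 0.026438 + 0.035050 + 0.217446 + 0.037539 = 0.316473
The attitude-control fault-present share is 0.217446 + 0.037539 = 0.254985.
P(attitude-control fault | telemetry dropout) = 0.254985 / 0.316473 ≈ 0.8057

Now also conditioning on ground-station outage=true:
By total probability over both values of attitude-control fault:
  P(telemetry dropout | ground-station outage) = 0.644304*0.544 + 0.823219*0.456
        = 0.350501 + 0.375388 = 0.725889
Keeping only the attitude-control fault-present terms gives 0.375388, so
  P(attitude-control fault | telemetry dropout, ground-station outage) = 0.375388 / 0.725889 ≈ 0.5171
— ground-station outage explains away the evidence for attitude-control fault.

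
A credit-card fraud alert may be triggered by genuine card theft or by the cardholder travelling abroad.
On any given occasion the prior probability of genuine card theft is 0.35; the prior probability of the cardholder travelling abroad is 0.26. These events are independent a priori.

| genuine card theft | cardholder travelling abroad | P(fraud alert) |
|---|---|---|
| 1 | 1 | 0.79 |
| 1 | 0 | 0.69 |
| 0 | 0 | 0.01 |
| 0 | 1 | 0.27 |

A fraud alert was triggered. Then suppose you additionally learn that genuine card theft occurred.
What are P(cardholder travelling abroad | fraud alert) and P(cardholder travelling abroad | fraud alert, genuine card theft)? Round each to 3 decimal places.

P(cardholder travelling abroad | fraud alert) ≈ 0.390; P(cardholder travelling abroad | fraud alert, genuine card theft) ≈ 0.287

Weight on cardholder travelling abroad=true, given the evidence: 0.045630 + 0.071890 = 0.117520
The normalizing constant is 0.01*0.65*0.74 + 0.27*0.65*0.26 + 0.69*0.35*0.74 + 0.79*0.35*0.26 = 0.301040
Posterior = 0.117520 / 0.301040 ≈ 0.390

Now also conditioning on genuine card theft=true:
Weight on cardholder travelling abroad=true, given the evidence: 0.79*0.26 = 0.205400
The normalizing constant is 0.69*0.74 + 0.79*0.26 = 0.716000
P(cardholder travelling abroad | fraud alert, genuine card theft) = 0.205400/0.716000 ≈ 0.287
The drop from 0.390 to 0.287 is the explaining-away (discounting) effect.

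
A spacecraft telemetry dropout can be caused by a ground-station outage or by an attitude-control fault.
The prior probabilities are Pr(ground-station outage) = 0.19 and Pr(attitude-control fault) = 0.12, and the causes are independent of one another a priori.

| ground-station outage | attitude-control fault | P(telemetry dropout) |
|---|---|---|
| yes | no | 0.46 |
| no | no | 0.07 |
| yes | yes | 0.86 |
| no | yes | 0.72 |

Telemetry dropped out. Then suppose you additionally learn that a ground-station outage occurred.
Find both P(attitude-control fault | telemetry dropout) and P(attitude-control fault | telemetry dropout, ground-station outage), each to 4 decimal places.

Numerator (weight on configurations with attitude-control fault): 0.069984 + 0.019608 = 0.089592
Denominator P(telemetry dropout): 0.07×0.81×0.88 + 0.72×0.81×0.12 + 0.46×0.19×0.88 + 0.86×0.19×0.12 = 0.216400
P(attitude-control fault | telemetry dropout) = 0.089592/0.216400 ≈ 0.4140

Now also conditioning on ground-station outage=true:
Numerator (weight on configurations with attitude-control fault): 0.86*0.12 = 0.103200
The normalizing constant is 0.46*0.88 + 0.86*0.12 = 0.508000
Posterior = 0.103200 / 0.508000 ≈ 0.2031

P(attitude-control fault | telemetry dropout) ≈ 0.4140; P(attitude-control fault | telemetry dropout, ground-station outage) ≈ 0.2031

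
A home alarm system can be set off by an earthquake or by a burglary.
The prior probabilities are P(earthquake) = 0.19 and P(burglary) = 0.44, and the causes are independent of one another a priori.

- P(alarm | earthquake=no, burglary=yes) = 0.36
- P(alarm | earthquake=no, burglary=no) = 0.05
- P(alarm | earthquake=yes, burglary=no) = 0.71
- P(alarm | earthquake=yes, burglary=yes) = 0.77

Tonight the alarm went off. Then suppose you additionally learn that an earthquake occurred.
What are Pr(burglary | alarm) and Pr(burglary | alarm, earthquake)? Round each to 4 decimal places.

Pr(burglary | alarm) ≈ 0.6623; Pr(burglary | alarm, earthquake) ≈ 0.4601

Weight on burglary=true, given the evidence: 0.128304 + 0.064372 = 0.192676
The normalizing constant is 0.05·0.81·0.56 + 0.36·0.81·0.44 + 0.71·0.19·0.56 + 0.77·0.19·0.44 = 0.290900
Posterior = 0.192676 / 0.290900 ≈ 0.6623

Now condition on the additional information:
P(alarm | earthquake) = 0.71·0.56 + 0.77·0.44 = 0.397600 + 0.338800 = 0.736400
Of this, 0.338800 comes from 0.77·0.44 (the burglary=true cases).
Hence the posterior is 0.338800/0.736400 ≈ 0.4601.
The drop from 0.6623 to 0.4601 is the explaining-away (discounting) effect.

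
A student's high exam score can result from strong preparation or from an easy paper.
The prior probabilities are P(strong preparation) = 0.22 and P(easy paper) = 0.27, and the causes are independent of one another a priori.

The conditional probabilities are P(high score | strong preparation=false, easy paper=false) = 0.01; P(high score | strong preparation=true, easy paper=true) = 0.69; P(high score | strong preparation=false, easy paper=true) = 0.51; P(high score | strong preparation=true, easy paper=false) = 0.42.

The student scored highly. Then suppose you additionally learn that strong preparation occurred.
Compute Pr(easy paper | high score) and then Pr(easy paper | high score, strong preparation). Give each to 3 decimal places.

Pr(easy paper | high score) ≈ 0.670; Pr(easy paper | high score, strong preparation) ≈ 0.378

Numerator (weight on configurations with easy paper): 0.107406 + 0.040986 = 0.148392
Denominator P(high score): 0.01×0.78×0.73 + 0.51×0.78×0.27 + 0.42×0.22×0.73 + 0.69×0.22×0.27 = 0.221538
P(easy paper | high score) = 0.148392/0.221538 ≈ 0.670

With the extra evidence:
P(high score | strong preparation) = 0.42·0.73 + 0.69·0.27 = 0.306600 + 0.186300 = 0.492900
The easy paper-present share is 0.69·0.27 = 0.186300.
So P(easy paper | high score, strong preparation) = 0.186300/0.492900 ≈ 0.378.
This is intercausal reasoning (explaining away): once strong preparation accounts for the high score, easy paper becomes less likely.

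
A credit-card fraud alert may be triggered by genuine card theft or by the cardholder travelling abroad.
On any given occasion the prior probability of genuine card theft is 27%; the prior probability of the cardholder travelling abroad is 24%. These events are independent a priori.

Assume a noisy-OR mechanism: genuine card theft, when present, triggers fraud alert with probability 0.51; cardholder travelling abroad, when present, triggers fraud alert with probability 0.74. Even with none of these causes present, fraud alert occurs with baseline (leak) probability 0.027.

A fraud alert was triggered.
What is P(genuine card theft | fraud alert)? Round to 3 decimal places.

Under noisy-OR, P(fraud alert | causes) = 1 − (1−0.027)·∏(1−qᵢ) over the active causes.
Numerator (weight on configurations with genuine card theft): 0.107367 + 0.056767 = 0.164134
Denominator P(fraud alert): 0.027×0.73×0.76 + 0.74702×0.73×0.24 + 0.52323×0.27×0.76 + 0.87604×0.27×0.24 = 0.309992
P(genuine card theft | fraud alert) = 0.164134/0.309992 ≈ 0.529

P(genuine card theft | fraud alert) ≈ 0.529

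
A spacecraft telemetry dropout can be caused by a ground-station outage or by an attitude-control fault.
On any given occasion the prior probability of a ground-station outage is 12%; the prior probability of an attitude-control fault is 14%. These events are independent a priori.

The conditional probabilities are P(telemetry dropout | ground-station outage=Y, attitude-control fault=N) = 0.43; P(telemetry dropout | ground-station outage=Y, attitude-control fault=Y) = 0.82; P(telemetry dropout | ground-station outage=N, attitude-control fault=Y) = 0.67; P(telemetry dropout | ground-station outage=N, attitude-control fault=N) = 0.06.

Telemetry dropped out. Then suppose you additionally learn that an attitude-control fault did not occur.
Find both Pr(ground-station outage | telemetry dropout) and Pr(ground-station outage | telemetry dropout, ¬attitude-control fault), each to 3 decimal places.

Pr(ground-station outage | telemetry dropout) ≈ 0.312; Pr(ground-station outage | telemetry dropout, ¬attitude-control fault) ≈ 0.494

P(telemetry dropout) = 0.06×0.88×0.86 + 0.67×0.88×0.14 + 0.43×0.12×0.86 + 0.82×0.12×0.14 = 0.045408 + 0.082544 + 0.044376 + 0.013776 = 0.186104
Of this, 0.058152 comes from 0.044376 + 0.013776 (the ground-station outage=true cases).
So P(ground-station outage | telemetry dropout) = 0.058152/0.186104 ≈ 0.312.

Now also conditioning on attitude-control fault≠true:
P(telemetry dropout | ¬attitude-control fault) = 0.06·0.88 + 0.43·0.12 = 0.052800 + 0.051600 = 0.104400
Restricting to configurations with ground-station outage present: 0.43·0.12 = 0.051600.
Hence the posterior is 0.051600/0.104400 ≈ 0.494.
Ruling out attitude-control fault raises the posterior on ground-station outage — the flip side of explaining away.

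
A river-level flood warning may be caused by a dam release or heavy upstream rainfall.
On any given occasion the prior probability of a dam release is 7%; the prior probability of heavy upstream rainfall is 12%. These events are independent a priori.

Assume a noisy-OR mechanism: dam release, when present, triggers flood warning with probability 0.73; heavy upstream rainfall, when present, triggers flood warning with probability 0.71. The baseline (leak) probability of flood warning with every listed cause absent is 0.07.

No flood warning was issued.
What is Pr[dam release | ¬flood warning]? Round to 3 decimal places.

Under noisy-OR, P(flood warning | causes) = 1 − (1−0.07)·∏(1−qᵢ) over the active causes.
Enumerate the 4 (dam release, heavy upstream rainfall) configurations and weight by the priors:
  P(¬flood warning) = 0.93×0.93×0.88 + 0.2697×0.93×0.12 + 0.2511×0.07×0.88 + 0.072819×0.07×0.12
        = 0.761112 + 0.030099 + 0.015468 + 0.000612 = 0.807291
Configurations with dam release contribute 0.016080, so
  P(dam release | ¬flood warning) = 0.016080 / 0.807291 ≈ 0.020

Pr[dam release | ¬flood warning] ≈ 0.020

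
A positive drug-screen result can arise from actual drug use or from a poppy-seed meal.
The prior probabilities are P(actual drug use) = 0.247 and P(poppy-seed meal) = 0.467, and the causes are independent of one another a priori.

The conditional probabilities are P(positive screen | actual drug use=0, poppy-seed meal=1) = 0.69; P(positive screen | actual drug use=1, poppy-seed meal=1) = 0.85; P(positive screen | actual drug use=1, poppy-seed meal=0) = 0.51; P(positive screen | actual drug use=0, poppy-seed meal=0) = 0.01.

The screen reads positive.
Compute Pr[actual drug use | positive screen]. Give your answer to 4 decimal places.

Pr[actual drug use | positive screen] ≈ 0.4011

P(positive screen) = 0.01×0.753×0.533 + 0.69×0.753×0.467 + 0.51×0.247×0.533 + 0.85×0.247×0.467 = 0.004013 + 0.242639 + 0.067142 + 0.098047 = 0.411841
The actual drug use-present share is 0.067142 + 0.098047 = 0.165189.
P(actual drug use | positive screen) = 0.165189 / 0.411841 ≈ 0.4011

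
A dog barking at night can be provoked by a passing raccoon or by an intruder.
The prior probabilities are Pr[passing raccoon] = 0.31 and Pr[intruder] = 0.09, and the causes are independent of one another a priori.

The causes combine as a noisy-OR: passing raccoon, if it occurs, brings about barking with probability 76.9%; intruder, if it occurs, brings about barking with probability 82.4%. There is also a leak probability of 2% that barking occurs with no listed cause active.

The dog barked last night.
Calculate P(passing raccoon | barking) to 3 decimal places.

Under noisy-OR, P(barking | causes) = 1 − (1−0.02)·∏(1−qᵢ) over the active causes.
P(barking) = 0.02*0.69*0.91 + 0.82752*0.69*0.09 + 0.77362*0.31*0.91 + 0.960157*0.31*0.09 = 0.012558 + 0.051389 + 0.218238 + 0.026788 = 0.308973
The passing raccoon-present share is 0.218238 + 0.026788 = 0.245026.
P(passing raccoon | barking) = 0.245026 / 0.308973 ≈ 0.793

P(passing raccoon | barking) ≈ 0.793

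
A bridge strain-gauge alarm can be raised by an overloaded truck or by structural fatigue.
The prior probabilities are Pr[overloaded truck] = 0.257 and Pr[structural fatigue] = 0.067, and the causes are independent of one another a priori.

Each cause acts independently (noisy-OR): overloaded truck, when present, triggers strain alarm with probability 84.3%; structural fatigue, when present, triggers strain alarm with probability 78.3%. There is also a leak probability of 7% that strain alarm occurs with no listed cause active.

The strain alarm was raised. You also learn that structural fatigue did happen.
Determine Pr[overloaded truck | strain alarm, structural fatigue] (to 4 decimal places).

Pr[overloaded truck | strain alarm, structural fatigue] ≈ 0.2956

Under noisy-OR, P(strain alarm | causes) = 1 − (1−0.07)·∏(1−qᵢ) over the active causes.
P(strain alarm | structural fatigue) = 0.79819·0.743 + 0.968316·0.257 = 0.593055 + 0.248857 = 0.841912
Restricting to configurations with overloaded truck present: 0.968316·0.257 = 0.248857.
P(overloaded truck | strain alarm, structural fatigue) = 0.248857 / 0.841912 ≈ 0.2956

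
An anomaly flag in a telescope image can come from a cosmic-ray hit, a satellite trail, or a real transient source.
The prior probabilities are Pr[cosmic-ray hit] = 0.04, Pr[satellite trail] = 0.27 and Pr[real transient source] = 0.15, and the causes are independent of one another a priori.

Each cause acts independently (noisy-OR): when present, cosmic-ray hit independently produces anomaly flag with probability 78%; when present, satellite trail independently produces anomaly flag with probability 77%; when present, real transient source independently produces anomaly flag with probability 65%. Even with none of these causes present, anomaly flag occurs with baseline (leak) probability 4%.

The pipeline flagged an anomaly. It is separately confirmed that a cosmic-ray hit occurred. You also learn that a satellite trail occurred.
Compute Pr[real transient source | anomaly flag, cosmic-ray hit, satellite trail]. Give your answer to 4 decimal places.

Under noisy-OR, P(anomaly flag | causes) = 1 − (1−0.04)·∏(1−qᵢ) over the active causes.
By total probability over both values of real transient source:
  P(anomaly flag | cosmic-ray hit, satellite trail) = 0.951424×0.85 + 0.982998×0.15
        = 0.808710 + 0.147450 = 0.956160
The terms with real transient source present sum to 0.147450, so
  P(real transient source | anomaly flag, cosmic-ray hit, satellite trail) = 0.147450 / 0.956160 ≈ 0.1542

Pr[real transient source | anomaly flag, cosmic-ray hit, satellite trail] ≈ 0.1542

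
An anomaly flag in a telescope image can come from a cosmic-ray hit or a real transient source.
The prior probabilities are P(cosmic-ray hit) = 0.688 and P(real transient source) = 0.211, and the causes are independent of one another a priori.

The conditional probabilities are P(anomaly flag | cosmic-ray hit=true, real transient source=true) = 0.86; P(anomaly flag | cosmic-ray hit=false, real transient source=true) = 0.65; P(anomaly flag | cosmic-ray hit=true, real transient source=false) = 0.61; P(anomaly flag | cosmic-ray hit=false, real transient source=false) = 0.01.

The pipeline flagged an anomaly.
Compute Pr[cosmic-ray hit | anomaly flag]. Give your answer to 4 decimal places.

P(anomaly flag) = 0.01·0.312·0.789 + 0.65·0.312·0.211 + 0.61·0.688·0.789 + 0.86·0.688·0.211 = 0.002462 + 0.042791 + 0.331128 + 0.124844 = 0.501225
Restricting to configurations with cosmic-ray hit present: 0.331128 + 0.124844 = 0.455972.
So P(cosmic-ray hit | anomaly flag) = 0.455972/0.501225 ≈ 0.9097.

Pr[cosmic-ray hit | anomaly flag] ≈ 0.9097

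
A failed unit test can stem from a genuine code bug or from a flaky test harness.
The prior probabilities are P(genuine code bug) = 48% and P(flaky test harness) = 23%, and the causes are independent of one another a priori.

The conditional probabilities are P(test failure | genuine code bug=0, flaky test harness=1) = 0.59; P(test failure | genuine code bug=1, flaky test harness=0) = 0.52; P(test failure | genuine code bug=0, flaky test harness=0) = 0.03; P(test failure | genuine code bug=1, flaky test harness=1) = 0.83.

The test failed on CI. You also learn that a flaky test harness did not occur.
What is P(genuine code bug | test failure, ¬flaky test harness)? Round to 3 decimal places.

P(genuine code bug | test failure, ¬flaky test harness) ≈ 0.941

P(test failure | ¬flaky test harness) = 0.03*0.52 + 0.52*0.48 = 0.015600 + 0.249600 = 0.265200
The genuine code bug-present share is 0.52*0.48 = 0.249600.
P(genuine code bug | test failure, ¬flaky test harness) = 0.249600 / 0.265200 ≈ 0.941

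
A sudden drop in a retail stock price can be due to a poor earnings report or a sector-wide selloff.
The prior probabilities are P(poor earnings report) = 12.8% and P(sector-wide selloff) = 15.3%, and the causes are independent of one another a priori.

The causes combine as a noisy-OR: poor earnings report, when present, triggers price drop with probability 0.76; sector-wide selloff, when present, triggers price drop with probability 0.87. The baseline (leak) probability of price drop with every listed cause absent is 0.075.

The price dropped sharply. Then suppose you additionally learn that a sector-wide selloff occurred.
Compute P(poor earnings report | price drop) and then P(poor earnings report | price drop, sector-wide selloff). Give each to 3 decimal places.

Under noisy-OR, P(price drop | causes) = 1 − (1−0.075)·∏(1−qᵢ) over the active causes.
By total probability over the 4 (poor earnings report, sector-wide selloff) configurations:
  P(price drop) = 0.075×0.872×0.847 + 0.87975×0.872×0.153 + 0.778×0.128×0.847 + 0.97114×0.128×0.153
        = 0.055394 + 0.117373 + 0.084348 + 0.019019 = 0.276134
Keeping only the poor earnings report-present terms gives 0.103367, so
  P(poor earnings report | price drop) = 0.103367 / 0.276134 ≈ 0.374

With the extra evidence:
Numerator (weight on configurations with poor earnings report): 0.97114*0.128 = 0.124306
Normalizer over all consistent configurations: 0.87975*0.872 + 0.97114*0.128 = 0.891448
Posterior = 0.124306 / 0.891448 ≈ 0.139
The drop from 0.374 to 0.139 is the explaining-away (discounting) effect.

P(poor earnings report | price drop) ≈ 0.374; P(poor earnings report | price drop, sector-wide selloff) ≈ 0.139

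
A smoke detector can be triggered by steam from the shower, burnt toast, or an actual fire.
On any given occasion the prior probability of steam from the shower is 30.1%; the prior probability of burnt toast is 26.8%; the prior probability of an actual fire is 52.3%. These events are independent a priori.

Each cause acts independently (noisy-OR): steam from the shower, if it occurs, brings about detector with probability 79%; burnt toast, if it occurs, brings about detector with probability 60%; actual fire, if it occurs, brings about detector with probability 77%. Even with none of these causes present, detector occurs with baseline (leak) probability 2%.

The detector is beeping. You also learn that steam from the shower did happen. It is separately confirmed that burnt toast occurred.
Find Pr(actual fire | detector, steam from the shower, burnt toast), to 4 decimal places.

Pr(actual fire | detector, steam from the shower, burnt toast) ≈ 0.5396

Under noisy-OR, P(detector | causes) = 1 − (1−0.02)·∏(1−qᵢ) over the active causes.
P(detector | steam from the shower, burnt toast) = 0.91768*0.477 + 0.981066*0.523 = 0.437733 + 0.513098 = 0.950831
The actual fire-present share is 0.981066*0.523 = 0.513098.
So P(actual fire | detector, steam from the shower, burnt toast) = 0.513098/0.950831 ≈ 0.5396.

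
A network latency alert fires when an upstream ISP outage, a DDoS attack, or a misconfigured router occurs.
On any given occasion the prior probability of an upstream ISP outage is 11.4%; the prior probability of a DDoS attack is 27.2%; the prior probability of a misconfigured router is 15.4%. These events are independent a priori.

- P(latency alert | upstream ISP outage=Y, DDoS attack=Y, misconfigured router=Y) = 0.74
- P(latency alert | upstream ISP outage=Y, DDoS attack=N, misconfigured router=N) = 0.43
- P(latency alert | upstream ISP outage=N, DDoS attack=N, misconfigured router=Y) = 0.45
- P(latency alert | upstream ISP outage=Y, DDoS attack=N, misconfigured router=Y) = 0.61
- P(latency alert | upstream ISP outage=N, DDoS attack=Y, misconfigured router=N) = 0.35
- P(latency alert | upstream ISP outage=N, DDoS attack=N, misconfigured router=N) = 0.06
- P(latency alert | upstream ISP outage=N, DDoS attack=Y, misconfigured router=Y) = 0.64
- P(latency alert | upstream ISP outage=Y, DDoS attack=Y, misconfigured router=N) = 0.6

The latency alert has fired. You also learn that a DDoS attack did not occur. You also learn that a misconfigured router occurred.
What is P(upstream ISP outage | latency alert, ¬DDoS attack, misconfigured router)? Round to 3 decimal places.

Sum P(latency alert|·) weighted by the priors over both values of upstream ISP outage:
  P(latency alert | ¬DDoS attack, misconfigured router) = 0.45*0.886 + 0.61*0.114
        = 0.398700 + 0.069540 = 0.468240
The terms with upstream ISP outage present sum to 0.069540, so
  P(upstream ISP outage | latency alert, ¬DDoS attack, misconfigured router) = 0.069540 / 0.468240 ≈ 0.149

P(upstream ISP outage | latency alert, ¬DDoS attack, misconfigured router) ≈ 0.149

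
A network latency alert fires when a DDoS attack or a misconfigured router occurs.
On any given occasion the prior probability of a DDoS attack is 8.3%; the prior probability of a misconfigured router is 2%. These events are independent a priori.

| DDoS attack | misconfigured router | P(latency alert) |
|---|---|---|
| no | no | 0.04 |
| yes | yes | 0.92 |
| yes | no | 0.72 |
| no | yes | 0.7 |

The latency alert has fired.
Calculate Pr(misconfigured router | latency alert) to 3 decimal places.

P(latency alert) = 0.04·0.917·0.98 + 0.7·0.917·0.02 + 0.72·0.083·0.98 + 0.92·0.083·0.02 = 0.035946 + 0.012838 + 0.058565 + 0.001527 = 0.108876
The misconfigured router-present share is 0.012838 + 0.001527 = 0.014365.
So P(misconfigured router | latency alert) = 0.014365/0.108876 ≈ 0.132.

Pr(misconfigured router | latency alert) ≈ 0.132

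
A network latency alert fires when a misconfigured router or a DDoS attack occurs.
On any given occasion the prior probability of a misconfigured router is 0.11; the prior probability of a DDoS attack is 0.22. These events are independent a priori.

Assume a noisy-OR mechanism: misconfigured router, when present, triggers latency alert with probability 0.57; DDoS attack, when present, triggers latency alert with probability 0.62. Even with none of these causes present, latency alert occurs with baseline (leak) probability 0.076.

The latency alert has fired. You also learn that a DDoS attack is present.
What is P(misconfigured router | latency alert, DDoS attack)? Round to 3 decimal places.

Under noisy-OR, P(latency alert | causes) = 1 − (1−0.076)·∏(1−qᵢ) over the active causes.
For the numerator, keep only misconfigured router=true terms: 0.849018·0.11 = 0.093392
The normalizing constant is 0.64888·0.89 + 0.849018·0.11 = 0.670895
Posterior = 0.093392 / 0.670895 ≈ 0.139

P(misconfigured router | latency alert, DDoS attack) ≈ 0.139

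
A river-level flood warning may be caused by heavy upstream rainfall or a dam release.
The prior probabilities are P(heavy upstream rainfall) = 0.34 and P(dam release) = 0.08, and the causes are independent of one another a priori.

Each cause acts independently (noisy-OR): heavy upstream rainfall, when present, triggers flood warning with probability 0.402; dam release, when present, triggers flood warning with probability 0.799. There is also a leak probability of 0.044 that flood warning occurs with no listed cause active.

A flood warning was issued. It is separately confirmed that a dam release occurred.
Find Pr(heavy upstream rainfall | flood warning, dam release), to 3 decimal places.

Pr(heavy upstream rainfall | flood warning, dam release) ≈ 0.361

Under noisy-OR, P(flood warning | causes) = 1 − (1−0.044)·∏(1−qᵢ) over the active causes.
For the numerator, keep only heavy upstream rainfall=true terms: 0.885091×0.34 = 0.300931
The normalizing constant is 0.807844×0.66 + 0.885091×0.34 = 0.834108
P(heavy upstream rainfall | flood warning, dam release) = 0.300931/0.834108 ≈ 0.361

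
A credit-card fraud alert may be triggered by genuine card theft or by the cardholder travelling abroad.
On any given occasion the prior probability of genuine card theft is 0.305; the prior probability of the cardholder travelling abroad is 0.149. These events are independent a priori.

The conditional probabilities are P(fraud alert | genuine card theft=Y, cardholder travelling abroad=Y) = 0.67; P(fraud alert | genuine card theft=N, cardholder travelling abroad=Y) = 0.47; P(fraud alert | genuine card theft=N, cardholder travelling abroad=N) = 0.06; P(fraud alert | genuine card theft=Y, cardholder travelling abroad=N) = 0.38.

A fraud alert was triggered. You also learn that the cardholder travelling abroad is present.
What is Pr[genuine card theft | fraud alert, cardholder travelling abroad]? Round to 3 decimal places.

By total probability over both values of genuine card theft:
  P(fraud alert | cardholder travelling abroad) = 0.47·0.695 + 0.67·0.305
        = 0.326650 + 0.204350 = 0.531000
The terms with genuine card theft present sum to 0.204350, so
  P(genuine card theft | fraud alert, cardholder travelling abroad) = 0.204350 / 0.531000 ≈ 0.385

Pr[genuine card theft | fraud alert, cardholder travelling abroad] ≈ 0.385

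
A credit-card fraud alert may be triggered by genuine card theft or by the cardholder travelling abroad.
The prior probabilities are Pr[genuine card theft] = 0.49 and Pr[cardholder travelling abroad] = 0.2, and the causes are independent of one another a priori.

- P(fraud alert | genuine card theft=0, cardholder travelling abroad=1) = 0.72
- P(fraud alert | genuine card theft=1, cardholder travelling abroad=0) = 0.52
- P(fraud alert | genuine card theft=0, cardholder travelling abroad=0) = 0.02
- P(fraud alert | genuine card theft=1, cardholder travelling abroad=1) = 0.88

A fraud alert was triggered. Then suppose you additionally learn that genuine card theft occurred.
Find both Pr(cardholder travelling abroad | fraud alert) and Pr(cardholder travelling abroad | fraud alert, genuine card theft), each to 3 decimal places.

Enumerate the 4 (genuine card theft, cardholder travelling abroad) configurations and weight by the priors:
  P(fraud alert) = 0.02·0.51·0.8 + 0.72·0.51·0.2 + 0.52·0.49·0.8 + 0.88·0.49·0.2
        = 0.008160 + 0.073440 + 0.203840 + 0.086240 = 0.371680
The terms with cardholder travelling abroad present sum to 0.159680, so
  P(cardholder travelling abroad | fraud alert) = 0.159680 / 0.371680 ≈ 0.430

With the extra evidence:
P(fraud alert | genuine card theft) = 0.52*0.8 + 0.88*0.2 = 0.416000 + 0.176000 = 0.592000
The cardholder travelling abroad-present share is 0.88*0.2 = 0.176000.
P(cardholder travelling abroad | fraud alert, genuine card theft) = 0.176000 / 0.592000 ≈ 0.297

Pr(cardholder travelling abroad | fraud alert) ≈ 0.430; Pr(cardholder travelling abroad | fraud alert, genuine card theft) ≈ 0.297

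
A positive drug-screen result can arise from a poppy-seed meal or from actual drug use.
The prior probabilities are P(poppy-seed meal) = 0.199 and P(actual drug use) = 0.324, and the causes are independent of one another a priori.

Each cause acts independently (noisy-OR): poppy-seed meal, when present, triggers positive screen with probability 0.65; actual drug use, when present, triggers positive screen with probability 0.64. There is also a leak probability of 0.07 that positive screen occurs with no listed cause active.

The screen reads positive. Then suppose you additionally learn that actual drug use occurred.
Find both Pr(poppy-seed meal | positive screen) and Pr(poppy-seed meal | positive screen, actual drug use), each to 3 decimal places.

Pr(poppy-seed meal | positive screen) ≈ 0.412; Pr(poppy-seed meal | positive screen, actual drug use) ≈ 0.248

Under noisy-OR, P(positive screen | causes) = 1 − (1−0.07)·∏(1−qᵢ) over the active causes.
Sum P(positive screen|·) weighted by the priors over the 4 (poppy-seed meal, actual drug use) configurations:
  P(positive screen) = 0.07×0.801×0.676 + 0.6652×0.801×0.324 + 0.6745×0.199×0.676 + 0.88282×0.199×0.324
        = 0.037903 + 0.172635 + 0.090736 + 0.056921 = 0.358195
Keeping only the poppy-seed meal-present terms gives 0.147657, so
  P(poppy-seed meal | positive screen) = 0.147657 / 0.358195 ≈ 0.412

With the extra evidence:
Enumerate both values of poppy-seed meal and weight by the priors:
  P(positive screen | actual drug use) = 0.6652×0.801 + 0.88282×0.199
        = 0.532825 + 0.175681 = 0.708506
The terms with poppy-seed meal present sum to 0.175681, so
  P(poppy-seed meal | positive screen, actual drug use) = 0.175681 / 0.708506 ≈ 0.248
The drop from 0.412 to 0.248 is the explaining-away (discounting) effect.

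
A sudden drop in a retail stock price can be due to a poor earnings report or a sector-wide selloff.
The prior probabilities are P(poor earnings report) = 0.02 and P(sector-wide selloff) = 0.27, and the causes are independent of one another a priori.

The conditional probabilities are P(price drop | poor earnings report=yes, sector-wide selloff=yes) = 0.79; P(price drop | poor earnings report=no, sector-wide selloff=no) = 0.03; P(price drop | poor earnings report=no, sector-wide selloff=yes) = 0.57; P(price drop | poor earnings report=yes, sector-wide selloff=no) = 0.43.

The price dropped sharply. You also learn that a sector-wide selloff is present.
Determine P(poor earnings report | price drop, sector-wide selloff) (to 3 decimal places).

For the numerator, keep only poor earnings report=true terms: 0.79×0.02 = 0.015800
Denominator P(price drop | sector-wide selloff): 0.57×0.98 + 0.79×0.02 = 0.574400
P(poor earnings report | price drop, sector-wide selloff) = 0.015800/0.574400 ≈ 0.028

P(poor earnings report | price drop, sector-wide selloff) ≈ 0.028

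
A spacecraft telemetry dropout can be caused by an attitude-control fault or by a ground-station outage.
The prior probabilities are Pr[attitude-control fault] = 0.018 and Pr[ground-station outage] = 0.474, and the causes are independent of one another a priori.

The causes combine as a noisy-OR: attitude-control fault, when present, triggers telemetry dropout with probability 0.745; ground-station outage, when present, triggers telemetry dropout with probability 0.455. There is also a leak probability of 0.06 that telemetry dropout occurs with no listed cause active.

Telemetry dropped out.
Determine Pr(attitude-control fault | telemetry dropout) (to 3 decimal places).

Under noisy-OR, P(telemetry dropout | causes) = 1 − (1−0.06)·∏(1−qᵢ) over the active causes.
P(telemetry dropout) = 0.06*0.982*0.526 + 0.4877*0.982*0.474 + 0.7603*0.018*0.526 + 0.869363*0.018*0.474 = 0.030992 + 0.227009 + 0.007199 + 0.007417 = 0.272617
Restricting to configurations with attitude-control fault present: 0.007199 + 0.007417 = 0.014616.
So P(attitude-control fault | telemetry dropout) = 0.014616/0.272617 ≈ 0.054.

Pr(attitude-control fault | telemetry dropout) ≈ 0.054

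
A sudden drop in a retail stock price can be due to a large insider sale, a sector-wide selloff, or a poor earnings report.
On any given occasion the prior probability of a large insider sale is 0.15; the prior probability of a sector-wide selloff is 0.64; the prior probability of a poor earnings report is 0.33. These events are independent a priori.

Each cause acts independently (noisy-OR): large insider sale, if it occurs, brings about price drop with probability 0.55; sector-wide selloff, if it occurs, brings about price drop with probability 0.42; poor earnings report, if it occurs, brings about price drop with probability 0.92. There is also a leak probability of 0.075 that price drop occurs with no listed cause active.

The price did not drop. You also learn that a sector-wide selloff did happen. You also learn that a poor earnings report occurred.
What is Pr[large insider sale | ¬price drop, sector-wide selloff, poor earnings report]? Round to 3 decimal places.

Pr[large insider sale | ¬price drop, sector-wide selloff, poor earnings report] ≈ 0.074

Under noisy-OR, P(price drop | causes) = 1 − (1−0.075)·∏(1−qᵢ) over the active causes.
Numerator (weight on configurations with large insider sale): 0.019314·0.15 = 0.002897
The normalizing constant is 0.04292·0.85 + 0.019314·0.15 = 0.039379
Posterior = 0.002897 / 0.039379 ≈ 0.074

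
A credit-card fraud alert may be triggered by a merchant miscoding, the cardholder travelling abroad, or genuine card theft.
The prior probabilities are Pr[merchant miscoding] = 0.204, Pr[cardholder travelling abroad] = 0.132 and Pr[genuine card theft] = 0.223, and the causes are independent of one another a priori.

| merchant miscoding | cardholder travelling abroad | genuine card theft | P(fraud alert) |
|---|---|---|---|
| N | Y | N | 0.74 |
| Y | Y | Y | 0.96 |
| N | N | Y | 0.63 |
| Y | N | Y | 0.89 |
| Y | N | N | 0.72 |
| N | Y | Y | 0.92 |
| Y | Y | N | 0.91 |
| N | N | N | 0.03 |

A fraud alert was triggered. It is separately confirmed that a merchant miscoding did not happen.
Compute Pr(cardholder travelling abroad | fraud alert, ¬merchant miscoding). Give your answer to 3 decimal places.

By total probability over the 4 (cardholder travelling abroad, genuine card theft) configurations:
  P(fraud alert | ¬merchant miscoding) = 0.03·0.868·0.777 + 0.63·0.868·0.223 + 0.74·0.132·0.777 + 0.92·0.132·0.223
        = 0.020233 + 0.121945 + 0.075897 + 0.027081 = 0.245156
Keeping only the cardholder travelling abroad-present terms gives 0.102978, so
  P(cardholder travelling abroad | fraud alert, ¬merchant miscoding) = 0.102978 / 0.245156 ≈ 0.420

Pr(cardholder travelling abroad | fraud alert, ¬merchant miscoding) ≈ 0.420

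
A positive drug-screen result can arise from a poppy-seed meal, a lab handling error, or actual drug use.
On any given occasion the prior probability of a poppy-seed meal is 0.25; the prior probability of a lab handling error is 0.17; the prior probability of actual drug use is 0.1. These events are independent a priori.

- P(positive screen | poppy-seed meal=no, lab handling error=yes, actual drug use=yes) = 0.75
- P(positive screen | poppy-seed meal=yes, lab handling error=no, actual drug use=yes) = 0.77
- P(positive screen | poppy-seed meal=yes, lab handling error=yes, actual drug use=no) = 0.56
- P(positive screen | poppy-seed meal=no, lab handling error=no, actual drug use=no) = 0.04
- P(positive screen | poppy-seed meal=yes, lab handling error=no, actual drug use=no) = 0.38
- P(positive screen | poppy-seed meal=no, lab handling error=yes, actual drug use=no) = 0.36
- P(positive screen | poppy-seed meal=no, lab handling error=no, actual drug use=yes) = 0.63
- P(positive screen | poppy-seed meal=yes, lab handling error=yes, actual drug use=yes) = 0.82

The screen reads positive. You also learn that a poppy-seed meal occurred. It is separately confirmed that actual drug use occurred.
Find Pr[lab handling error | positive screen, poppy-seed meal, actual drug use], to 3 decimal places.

Sum P(positive screen|·) weighted by the priors over both values of lab handling error:
  P(positive screen | poppy-seed meal, actual drug use) = 0.77*0.83 + 0.82*0.17
        = 0.639100 + 0.139400 = 0.778500
The terms with lab handling error present sum to 0.139400, so
  P(lab handling error | positive screen, poppy-seed meal, actual drug use) = 0.139400 / 0.778500 ≈ 0.179

Pr[lab handling error | positive screen, poppy-seed meal, actual drug use] ≈ 0.179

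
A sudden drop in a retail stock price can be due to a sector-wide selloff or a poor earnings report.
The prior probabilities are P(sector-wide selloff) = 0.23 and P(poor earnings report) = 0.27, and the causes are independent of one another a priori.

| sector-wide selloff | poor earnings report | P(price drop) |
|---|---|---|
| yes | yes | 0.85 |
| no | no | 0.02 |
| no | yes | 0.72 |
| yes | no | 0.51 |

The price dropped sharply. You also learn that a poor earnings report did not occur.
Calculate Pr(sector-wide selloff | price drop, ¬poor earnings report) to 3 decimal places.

Sum P(price drop|·) weighted by the priors over both values of sector-wide selloff:
  P(price drop | ¬poor earnings report) = 0.02*0.77 + 0.51*0.23
        = 0.015400 + 0.117300 = 0.132700
Keeping only the sector-wide selloff-present terms gives 0.117300, so
  P(sector-wide selloff | price drop, ¬poor earnings report) = 0.117300 / 0.132700 ≈ 0.884

Pr(sector-wide selloff | price drop, ¬poor earnings report) ≈ 0.884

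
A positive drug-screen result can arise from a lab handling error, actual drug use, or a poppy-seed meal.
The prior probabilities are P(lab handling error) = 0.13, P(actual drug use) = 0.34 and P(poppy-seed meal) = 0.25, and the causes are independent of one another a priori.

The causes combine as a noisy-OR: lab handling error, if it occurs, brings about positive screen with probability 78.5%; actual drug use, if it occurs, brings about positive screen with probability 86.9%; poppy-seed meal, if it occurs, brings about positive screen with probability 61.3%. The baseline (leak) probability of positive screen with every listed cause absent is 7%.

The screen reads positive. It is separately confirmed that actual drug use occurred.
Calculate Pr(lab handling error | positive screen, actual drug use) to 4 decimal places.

Under noisy-OR, P(positive screen | causes) = 1 − (1−0.07)·∏(1−qᵢ) over the active causes.
Enumerate the 4 (lab handling error, poppy-seed meal) configurations and weight by the priors:
  P(positive screen | actual drug use) = 0.87817·0.87·0.75 + 0.952852·0.87·0.25 + 0.973807·0.13·0.75 + 0.989863·0.13·0.25
        = 0.573006 + 0.207245 + 0.094946 + 0.032171 = 0.907368
Keeping only the lab handling error-present terms gives 0.127117, so
  P(lab handling error | positive screen, actual drug use) = 0.127117 / 0.907368 ≈ 0.1401

Pr(lab handling error | positive screen, actual drug use) ≈ 0.1401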